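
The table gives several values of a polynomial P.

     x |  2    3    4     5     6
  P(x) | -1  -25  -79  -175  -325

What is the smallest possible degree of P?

Forward differences of the values at x = 2, 3, 4, 5, 6:
  P  : -1  -25  -79  -175  -325
  Δ  : -24  -54  -96  -150
  Δ^2: -30  -42  -54
  Δ^3: -12  -12
  Δ^4: 0
The third differences are constant (-12) and nonzero, while all higher differences vanish, so the minimal degree is 3.

3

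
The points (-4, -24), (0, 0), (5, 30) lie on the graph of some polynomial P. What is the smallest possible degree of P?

Divided differences on the nodes -4, 0, 5:
  order 0: -24  0  30
  order 1: 6  6
  order 2: 0
The order-1 divided differences are all 6 (nonzero) and every higher order vanishes, so the data lies on a polynomial of degree exactly 1.

1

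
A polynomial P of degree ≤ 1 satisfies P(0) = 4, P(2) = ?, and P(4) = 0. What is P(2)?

2

The 2 known points determine the degree-1 polynomial uniquely.
Write P(u) = au + b. Substituting each data point gives a linear system:
  b = 4
  4a + b = 0
Solving the system yields a = -1, b = 4.
So P(u) = -u + 4.
Then P(2) = 2.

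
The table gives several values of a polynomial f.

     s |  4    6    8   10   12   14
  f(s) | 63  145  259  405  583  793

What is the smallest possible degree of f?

2

Forward differences of the values at s = 4, 6, 8, 10, 12, 14:
  f  : 63  145  259  405  583  793
  Δ  : 82  114  146  178  210
  Δ^2: 32  32  32  32
  Δ^3: 0  0  0
  Δ^4: 0  0
  Δ^5: 0
The second differences are constant (32) and nonzero, while all higher differences vanish, so the minimal degree is 2.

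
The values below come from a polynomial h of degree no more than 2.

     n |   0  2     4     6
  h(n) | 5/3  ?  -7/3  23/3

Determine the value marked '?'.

On equispaced nodes a degree-2 polynomial has vanishing third forward difference, so
  - h(0) + 3·h(2) - 3·h(4) + h(6) = 0.
Substituting the known values and solving for h(2):
  3·h(2) = -13
  h(2) = -13/3.

-13/3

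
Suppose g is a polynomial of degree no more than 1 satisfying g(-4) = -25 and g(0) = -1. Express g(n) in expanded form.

g(n) = 6n - 1

Using the Lagrange interpolation formula with nodes -4, 0:
  L_0(n) = n / -4
  L_1(n) = (n + 4) / 4
Then g(n) = -25·L_0(n) - 1·L_1(n).
Expanding and collecting terms gives g(n) = 6n - 1.
Check: g(0) = -1. ✓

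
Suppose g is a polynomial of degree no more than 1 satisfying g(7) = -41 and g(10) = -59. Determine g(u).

Write g(u) = au + b. Substituting each data point gives a linear system:
  7a + b = -41
  10a + b = -59
Solving the system yields a = -6, b = 1.
So g(u) = -6u + 1.
Check: g(7) = -41. ✓

g(u) = -6u + 1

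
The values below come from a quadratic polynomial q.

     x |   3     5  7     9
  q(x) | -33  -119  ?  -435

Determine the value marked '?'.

On equispaced nodes a degree-2 polynomial has vanishing third forward difference, so
  - q(3) + 3·q(5) - 3·q(7) + q(9) = 0.
Substituting the known values and solving for q(7):
  -3·q(7) = 759
  q(7) = -253.

-253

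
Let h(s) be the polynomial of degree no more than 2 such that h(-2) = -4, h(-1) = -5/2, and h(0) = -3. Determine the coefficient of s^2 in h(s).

Write h(s) = as^2 + bs + c. Substituting each data point gives a linear system:
  4a - 2b + c = -4
  a - b + c = -5/2
  c = -3
Solving the system yields a = -1, b = -3/2, c = -3.
So h(s) = -s^2 - (3/2)s - 3.
The leading coefficient is -1.

-1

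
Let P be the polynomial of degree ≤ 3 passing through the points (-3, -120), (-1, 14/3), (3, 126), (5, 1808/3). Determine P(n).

Using the Lagrange interpolation formula with nodes -3, -1, 3, 5:
  L_0(n) = (n + 1)(n - 3)(n - 5) / -96
  L_1(n) = (n + 3)(n - 3)(n - 5) / 48
  L_2(n) = (n + 3)(n + 1)(n - 5) / -48
  L_3(n) = (n + 3)(n + 1)(n - 3) / 96
Then P(n) = -120·L_0(n) + 14/3·L_1(n) + 126·L_2(n) + 1808/3·L_3(n).
Expanding and collecting terms gives P(n) = 5n³ - (1/3)n² - 4n + 6.
Check: P(5) = 1808/3. ✓

P(n) = 5n^3 - (1/3)n^2 - 4n + 6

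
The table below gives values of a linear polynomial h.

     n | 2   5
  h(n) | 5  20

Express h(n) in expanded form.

h(n) = 5n - 5

Write h(n) = an + b. Substituting each data point gives a linear system:
  2a + b = 5
  5a + b = 20
Solving the system yields a = 5, b = -5.
So h(n) = 5n - 5.
Check: h(5) = 20. ✓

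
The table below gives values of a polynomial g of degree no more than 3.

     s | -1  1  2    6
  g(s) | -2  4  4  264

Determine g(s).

Write g(s) = as^3 + bs^2 + cs + d. Substituting each data point gives a linear system:
  -a + b - c + d = -2
  a + b + c + d = 4
  8a + 4b + 2c + d = 4
  216a + 36b + 6c + d = 264
Solving the system yields a = 2, b = -5, c = 1, d = 6.
So g(s) = 2s³ - 5s² + s + 6.
Check: g(1) = 4. ✓

g(s) = 2s^3 - 5s^2 + s + 6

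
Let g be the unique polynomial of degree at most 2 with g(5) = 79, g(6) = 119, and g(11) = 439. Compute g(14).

727

Write g(t) = at^2 + bt + c. Substituting each data point gives a linear system:
  25a + 5b + c = 79
  36a + 6b + c = 119
  121a + 11b + c = 439
Solving the system yields a = 4, b = -4, c = -1.
So g(t) = 4t^2 - 4t - 1.
Then g(14) = 727.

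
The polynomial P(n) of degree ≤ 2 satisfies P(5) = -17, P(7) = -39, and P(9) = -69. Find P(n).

Write P(n) = an^2 + bn + c. Substituting each data point gives a linear system:
  25a + 5b + c = -17
  49a + 7b + c = -39
  81a + 9b + c = -69
Solving the system yields a = -1, b = 1, c = 3.
So P(n) = -n^2 + n + 3.
Check: P(5) = -17. ✓

P(n) = -n^2 + n + 3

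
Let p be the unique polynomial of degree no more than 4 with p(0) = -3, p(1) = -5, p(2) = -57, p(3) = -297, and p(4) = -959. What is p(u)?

p(u) = -4u^4 + u^3 + u - 3

Write p(u) = au^4 + bu^3 + cu^2 + du + e. Substituting each data point gives a linear system:
  e = -3
  a + b + c + d + e = -5
  16a + 8b + 4c + 2d + e = -57
  81a + 27b + 9c + 3d + e = -297
  256a + 64b + 16c + 4d + e = -959
Solving the system yields a = -4, b = 1, c = 0, d = 1, e = -3.
So p(u) = -4u^4 + u^3 + u - 3.
Check: p(1) = -5. ✓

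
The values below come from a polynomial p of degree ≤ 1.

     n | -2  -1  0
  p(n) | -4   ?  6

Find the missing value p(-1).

1

The 2 known points determine the degree-1 polynomial uniquely.
Write p(n) = an + b. Substituting each data point gives a linear system:
  -2a + b = -4
  b = 6
Solving the system yields a = 5, b = 6.
So p(n) = 5n + 6.
Then p(-1) = 1.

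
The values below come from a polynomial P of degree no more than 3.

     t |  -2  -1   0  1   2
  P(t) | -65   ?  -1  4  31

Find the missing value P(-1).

On equispaced nodes a degree-3 polynomial has vanishing fourth forward difference, so
  P(-2) - 4·P(-1) + 6·P(0) - 4·P(1) + P(2) = 0.
Substituting the known values and solving for P(-1):
  -4·P(-1) = 56
  P(-1) = -14.

-14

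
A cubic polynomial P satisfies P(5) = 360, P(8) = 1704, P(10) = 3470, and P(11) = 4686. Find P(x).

Using the Lagrange interpolation formula with nodes 5, 8, 10, 11:
  L_0(x) = (x - 8)(x - 10)(x - 11) / -90
  L_1(x) = (x - 5)(x - 10)(x - 11) / 18
  L_2(x) = (x - 5)(x - 8)(x - 11) / -10
  L_3(x) = (x - 5)(x - 8)(x - 10) / 18
Then P(x) = 360·L_0(x) + 1704·L_1(x) + 3470·L_2(x) + 4686·L_3(x).
Expanding and collecting terms gives P(x) = 4x³ - 5x² - 3x.
Check: P(10) = 3470. ✓

P(x) = 4x^3 - 5x^2 - 3x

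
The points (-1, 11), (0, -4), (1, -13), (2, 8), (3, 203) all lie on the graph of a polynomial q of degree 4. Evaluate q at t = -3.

563

Forward differences of the values at t = -1, 0, 1, 2, 3:
  q  : 11  -4  -13  8  203
  Δ  : -15  -9  21  195
  Δ^2: 6  30  174
  Δ^3: 24  144
  Δ^4: 120
The fourth differences are constant, confirming degree 4.
Interpolating (Newton forward form) and evaluating at t = -3 gives q(-3) = 563.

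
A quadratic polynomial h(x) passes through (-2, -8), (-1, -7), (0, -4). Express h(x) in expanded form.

Using the Lagrange interpolation formula with nodes -2, -1, 0:
  L_0(x) = (x + 1)x / 2
  L_1(x) = (x + 2)x / -1
  L_2(x) = (x + 2)(x + 1) / 2
Then h(x) = -8·L_0(x) - 7·L_1(x) - 4·L_2(x).
Expanding and collecting terms gives h(x) = x^2 + 4x - 4.
Check: h(0) = -4. ✓

h(x) = x^2 + 4x - 4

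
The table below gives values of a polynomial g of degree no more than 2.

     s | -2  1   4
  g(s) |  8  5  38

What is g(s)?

Write g(s) = as^2 + bs + c. Substituting each data point gives a linear system:
  4a - 2b + c = 8
  a + b + c = 5
  16a + 4b + c = 38
Solving the system yields a = 2, b = 1, c = 2.
So g(s) = 2s² + s + 2.
Check: g(1) = 5. ✓

g(s) = 2s^2 + s + 2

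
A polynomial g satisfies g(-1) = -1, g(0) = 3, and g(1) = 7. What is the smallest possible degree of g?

1

Forward differences of the values at t = -1, 0, 1:
  g  : -1  3  7
  Δ  : 4  4
  Δ^2: 0
The first differences are constant (4) and nonzero, while all higher differences vanish, so the minimal degree is 1.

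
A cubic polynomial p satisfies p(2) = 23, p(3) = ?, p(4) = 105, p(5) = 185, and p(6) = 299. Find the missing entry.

On equispaced nodes a degree-3 polynomial has vanishing fourth forward difference, so
  p(2) - 4·p(3) + 6·p(4) - 4·p(5) + p(6) = 0.
Substituting the known values and solving for p(3):
  -4·p(3) = -212
  p(3) = 53.

53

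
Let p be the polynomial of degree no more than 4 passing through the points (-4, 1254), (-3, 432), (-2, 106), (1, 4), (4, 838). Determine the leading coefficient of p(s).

Write p(s) = as^4 + bs^3 + cs^2 + ds + e. Substituting each data point gives a linear system:
  256a - 64b + 16c - 4d + e = 1254
  81a - 27b + 9c - 3d + e = 432
  16a - 8b + 4c - 2d + e = 106
  a + b + c + d + e = 4
  256a + 64b + 16c + 4d + e = 838
Solving the system yields a = 4, b = -3, c = 1, d = -4, e = 6.
So p(s) = 4s^4 - 3s^3 + s^2 - 4s + 6.
The leading coefficient is 4.

4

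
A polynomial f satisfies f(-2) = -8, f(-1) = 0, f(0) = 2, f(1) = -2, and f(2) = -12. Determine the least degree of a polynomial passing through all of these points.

2

Forward differences of the values at n = -2, -1, 0, 1, 2:
  f  : -8  0  2  -2  -12
  Δ  : 8  2  -4  -10
  Δ^2: -6  -6  -6
  Δ^3: 0  0
  Δ^4: 0
The second differences are constant (-6) and nonzero, while all higher differences vanish, so the minimal degree is 2.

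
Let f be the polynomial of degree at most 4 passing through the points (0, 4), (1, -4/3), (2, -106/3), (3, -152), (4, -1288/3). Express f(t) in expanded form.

Using the Lagrange interpolation formula with nodes 0, 1, 2, 3, 4:
  L_0(t) = (t - 1)(t - 2)(t - 3)(t - 4) / 24
  L_1(t) = t(t - 2)(t - 3)(t - 4) / -6
  L_2(t) = t(t - 1)(t - 3)(t - 4) / 4
  L_3(t) = t(t - 1)(t - 2)(t - 4) / -6
  L_4(t) = t(t - 1)(t - 2)(t - 3) / 24
Then f(t) = 4·L_0(t) - 4/3·L_1(t) - 106/3·L_2(t) - 152·L_3(t) - 1288/3·L_4(t).
Expanding and collecting terms gives f(t) = -t^4 - 3t^3 + (5/3)t^2 - 3t + 4.
Check: f(4) = -1288/3. ✓

f(t) = -t^4 - 3t^3 + (5/3)t^2 - 3t + 4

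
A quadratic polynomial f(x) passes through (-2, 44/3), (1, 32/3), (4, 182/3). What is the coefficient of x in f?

Write f(x) = ax^2 + bx + c. Substituting each data point gives a linear system:
  4a - 2b + c = 44/3
  a + b + c = 32/3
  16a + 4b + c = 182/3
Solving the system yields a = 3, b = 5/3, c = 6.
So f(x) = 3x² + (5/3)x + 6.
The coefficient of x is 5/3.

5/3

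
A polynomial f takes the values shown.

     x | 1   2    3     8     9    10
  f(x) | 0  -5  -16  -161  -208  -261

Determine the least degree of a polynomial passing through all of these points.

Divided differences on the nodes 1, 2, 3, 8, 9, 10:
  order 0: 0  -5  -16  -161  -208  -261
  order 1: -5  -11  -29  -47  -53
  order 2: -3  -3  -3  -3
  order 3: 0  0  0
  order 4: 0  0
  order 5: 0
The order-2 divided differences are all -3 (nonzero) and every higher order vanishes, so the data lies on a polynomial of degree exactly 2.

2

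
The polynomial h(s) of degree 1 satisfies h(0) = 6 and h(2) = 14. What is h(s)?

Write h(s) = as + b. Substituting each data point gives a linear system:
  b = 6
  2a + b = 14
Solving the system yields a = 4, b = 6.
So h(s) = 4s + 6.
Check: h(0) = 6. ✓

h(s) = 4s + 6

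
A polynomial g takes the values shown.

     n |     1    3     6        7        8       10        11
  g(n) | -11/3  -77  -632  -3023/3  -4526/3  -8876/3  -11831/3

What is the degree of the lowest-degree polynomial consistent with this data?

Divided differences on the nodes 1, 3, 6, 7, 8, 10, 11:
  order 0: -11/3  -77  -632  -3023/3  -4526/3  -8876/3  -11831/3
  order 1: -110/3  -185  -1127/3  -501  -725  -985
  order 2: -89/3  -143/3  -188/3  -224/3  -260/3
  order 3: -3  -3  -3  -3
  order 4: 0  0  0
  order 5: 0  0
  order 6: 0
The order-3 divided differences are all -3 (nonzero) and every higher order vanishes, so the data lies on a polynomial of degree exactly 3.

3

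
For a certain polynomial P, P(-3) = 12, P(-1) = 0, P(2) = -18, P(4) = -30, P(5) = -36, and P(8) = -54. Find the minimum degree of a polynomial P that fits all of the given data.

Divided differences on the nodes -3, -1, 2, 4, 5, 8:
  order 0: 12  0  -18  -30  -36  -54
  order 1: -6  -6  -6  -6  -6
  order 2: 0  0  0  0
  order 3: 0  0  0
  order 4: 0  0
  order 5: 0
The order-1 divided differences are all -6 (nonzero) and every higher order vanishes, so the data lies on a polynomial of degree exactly 1.

1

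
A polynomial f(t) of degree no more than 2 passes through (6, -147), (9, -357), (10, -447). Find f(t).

Write f(t) = at^2 + bt + c. Substituting each data point gives a linear system:
  36a + 6b + c = -147
  81a + 9b + c = -357
  100a + 10b + c = -447
Solving the system yields a = -5, b = 5, c = 3.
So f(t) = -5t^2 + 5t + 3.
Check: f(10) = -447. ✓

f(t) = -5t^2 + 5t + 3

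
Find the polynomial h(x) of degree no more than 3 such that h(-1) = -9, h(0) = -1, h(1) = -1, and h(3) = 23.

h(x) = 2x^3 - 4x^2 + 2x - 1

Write h(x) = ax^3 + bx^2 + cx + d. Substituting each data point gives a linear system:
  -a + b - c + d = -9
  d = -1
  a + b + c + d = -1
  27a + 9b + 3c + d = 23
Solving the system yields a = 2, b = -4, c = 2, d = -1.
So h(x) = 2x³ - 4x² + 2x - 1.
Check: h(3) = 23. ✓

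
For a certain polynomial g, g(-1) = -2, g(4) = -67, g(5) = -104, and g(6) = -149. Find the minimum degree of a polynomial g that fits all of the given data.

2

Divided differences on the nodes -1, 4, 5, 6:
  order 0: -2  -67  -104  -149
  order 1: -13  -37  -45
  order 2: -4  -4
  order 3: 0
The order-2 divided differences are all -4 (nonzero) and every higher order vanishes, so the data lies on a polynomial of degree exactly 2.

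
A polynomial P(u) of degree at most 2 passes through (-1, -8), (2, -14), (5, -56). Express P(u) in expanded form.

P(u) = -2u^2 - 6

Write P(u) = au^2 + bu + c. Substituting each data point gives a linear system:
  a - b + c = -8
  4a + 2b + c = -14
  25a + 5b + c = -56
Solving the system yields a = -2, b = 0, c = -6.
So P(u) = -2u^2 - 6.
Check: P(-1) = -8. ✓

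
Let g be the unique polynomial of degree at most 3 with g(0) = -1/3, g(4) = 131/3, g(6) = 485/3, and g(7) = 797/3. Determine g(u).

g(u) = u^3 - 2u^2 + 3u - 1/3

Using the Lagrange interpolation formula with nodes 0, 4, 6, 7:
  L_0(u) = (u - 4)(u - 6)(u - 7) / -168
  L_1(u) = u(u - 6)(u - 7) / 24
  L_2(u) = u(u - 4)(u - 7) / -12
  L_3(u) = u(u - 4)(u - 6) / 21
Then g(u) = -1/3·L_0(u) + 131/3·L_1(u) + 485/3·L_2(u) + 797/3·L_3(u).
Expanding and collecting terms gives g(u) = u³ - 2u² + 3u - 1/3.
Check: g(6) = 485/3. ✓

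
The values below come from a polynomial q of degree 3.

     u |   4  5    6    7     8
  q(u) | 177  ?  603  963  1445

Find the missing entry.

On equispaced nodes a degree-3 polynomial has vanishing fourth forward difference, so
  q(4) - 4·q(5) + 6·q(6) - 4·q(7) + q(8) = 0.
Substituting the known values and solving for q(5):
  -4·q(5) = -1388
  q(5) = 347.

347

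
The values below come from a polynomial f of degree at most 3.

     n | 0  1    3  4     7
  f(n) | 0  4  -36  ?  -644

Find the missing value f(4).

The 4 known points determine the degree-3 polynomial uniquely.
Write f(n) = an^3 + bn^2 + cn + d. Substituting each data point gives a linear system:
  d = 0
  a + b + c + d = 4
  27a + 9b + 3c + d = -36
  343a + 49b + 7c + d = -644
Solving the system yields a = -2, b = 0, c = 6, d = 0.
So f(n) = -2n^3 + 6n.
Then f(4) = -104.

-104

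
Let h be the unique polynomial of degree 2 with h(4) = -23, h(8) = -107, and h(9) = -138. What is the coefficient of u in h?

Write h(u) = au^2 + bu + c. Substituting each data point gives a linear system:
  16a + 4b + c = -23
  64a + 8b + c = -107
  81a + 9b + c = -138
Solving the system yields a = -2, b = 3, c = -3.
So h(u) = -2u^2 + 3u - 3.
The coefficient of u is 3.

3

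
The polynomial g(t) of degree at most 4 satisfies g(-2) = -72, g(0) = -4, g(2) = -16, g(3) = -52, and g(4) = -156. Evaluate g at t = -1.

Using the Lagrange interpolation formula with nodes -2, 0, 2, 3, 4:
  L_0(t) = t(t - 2)(t - 3)(t - 4) / 240
  L_1(t) = (t + 2)(t - 2)(t - 3)(t - 4) / -48
  L_2(t) = (t + 2)t(t - 3)(t - 4) / 16
  L_3(t) = (t + 2)t(t - 2)(t - 4) / -15
  L_4(t) = (t + 2)t(t - 2)(t - 3) / 48
Then g(t) = -72·L_0(t) - 4·L_1(t) - 16·L_2(t) - 52·L_3(t) - 156·L_4(t).
Expanding and collecting terms gives g(t) = -t^4 + 3t^3 - 6t^2 + 2t - 4.
Evaluating at t = -1: g(-1) = -16.

-16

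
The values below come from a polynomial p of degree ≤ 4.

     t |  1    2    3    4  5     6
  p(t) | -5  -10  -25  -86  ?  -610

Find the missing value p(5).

-253

On equispaced nodes a degree-4 polynomial has vanishing fifth forward difference, so
  - p(1) + 5·p(2) - 10·p(3) + 10·p(4) - 5·p(5) + p(6) = 0.
Substituting the known values and solving for p(5):
  -5·p(5) = 1265
  p(5) = -253.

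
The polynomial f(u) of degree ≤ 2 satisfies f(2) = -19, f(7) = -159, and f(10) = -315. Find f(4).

Using the Lagrange interpolation formula with nodes 2, 7, 10:
  L_0(u) = (u - 7)(u - 10) / 40
  L_1(u) = (u - 2)(u - 10) / -15
  L_2(u) = (u - 2)(u - 7) / 24
Then f(u) = -19·L_0(u) - 159·L_1(u) - 315·L_2(u).
Expanding and collecting terms gives f(u) = -3u^2 - u - 5.
Evaluating at u = 4: f(4) = -57.

-57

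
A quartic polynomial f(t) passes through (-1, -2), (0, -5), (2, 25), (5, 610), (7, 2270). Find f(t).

Write f(t) = at^4 + bt^3 + ct^2 + dt + e. Substituting each data point gives a linear system:
  a - b + c - d + e = -2
  e = -5
  16a + 8b + 4c + 2d + e = 25
  625a + 125b + 25c + 5d + e = 610
  2401a + 343b + 49c + 7d + e = 2270
Solving the system yields a = 1, b = -1, c = 4, d = 3, e = -5.
So f(t) = t^4 - t^3 + 4t^2 + 3t - 5.
Check: f(2) = 25. ✓

f(t) = t^4 - t^3 + 4t^2 + 3t - 5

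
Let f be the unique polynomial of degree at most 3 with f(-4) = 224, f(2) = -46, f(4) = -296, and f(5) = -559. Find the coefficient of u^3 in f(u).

-4

Write f(u) = au^3 + bu^2 + cu + d. Substituting each data point gives a linear system:
  -64a + 16b - 4c + d = 224
  8a + 4b + 2c + d = -46
  64a + 16b + 4c + d = -296
  125a + 25b + 5c + d = -559
Solving the system yields a = -4, b = -2, c = -1, d = -4.
So f(u) = -4u³ - 2u² - u - 4.
The leading coefficient is -4.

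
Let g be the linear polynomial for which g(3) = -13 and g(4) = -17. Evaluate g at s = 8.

Using the Lagrange interpolation formula with nodes 3, 4:
  L_0(s) = (s - 4) / -1
  L_1(s) = (s - 3) / 1
Then g(s) = -13·L_0(s) - 17·L_1(s).
Expanding and collecting terms gives g(s) = -4s - 1.
Evaluating at s = 8: g(8) = -33.

-33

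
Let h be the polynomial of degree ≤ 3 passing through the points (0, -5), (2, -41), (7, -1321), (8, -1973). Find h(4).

Write h(t) = at^3 + bt^2 + ct + d. Substituting each data point gives a linear system:
  d = -5
  8a + 4b + 2c + d = -41
  343a + 49b + 7c + d = -1321
  512a + 64b + 8c + d = -1973
Solving the system yields a = -4, b = 2, c = -6, d = -5.
So h(t) = -4t^3 + 2t^2 - 6t - 5.
Then h(4) = -253.

-253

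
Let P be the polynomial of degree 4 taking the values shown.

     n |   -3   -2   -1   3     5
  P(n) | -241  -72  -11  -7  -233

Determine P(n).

P(n) = -n^4 + 4n^3 - 5n^2 + 3n + 2

Using the Lagrange interpolation formula with nodes -3, -2, -1, 3, 5:
  L_0(n) = (n + 2)(n + 1)(n - 3)(n - 5) / 96
  L_1(n) = (n + 3)(n + 1)(n - 3)(n - 5) / -35
  L_2(n) = (n + 3)(n + 2)(n - 3)(n - 5) / 48
  L_3(n) = (n + 3)(n + 2)(n + 1)(n - 5) / -240
  L_4(n) = (n + 3)(n + 2)(n + 1)(n - 3) / 672
Then P(n) = -241·L_0(n) - 72·L_1(n) - 11·L_2(n) - 7·L_3(n) - 233·L_4(n).
Expanding and collecting terms gives P(n) = -n^4 + 4n^3 - 5n^2 + 3n + 2.
Check: P(-1) = -11. ✓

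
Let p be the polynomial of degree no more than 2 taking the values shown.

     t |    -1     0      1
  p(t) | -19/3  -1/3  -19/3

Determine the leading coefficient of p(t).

Write p(t) = at^2 + bt + c. Substituting each data point gives a linear system:
  a - b + c = -19/3
  c = -1/3
  a + b + c = -19/3
Solving the system yields a = -6, b = 0, c = -1/3.
So p(t) = -6t^2 - 1/3.
The leading coefficient is -6.

-6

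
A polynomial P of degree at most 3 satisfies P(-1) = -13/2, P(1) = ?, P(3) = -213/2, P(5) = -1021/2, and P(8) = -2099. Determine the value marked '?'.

-5/2

The 4 known points determine the degree-3 polynomial uniquely.
Write P(t) = at^3 + bt^2 + ct + d. Substituting each data point gives a linear system:
  -a + b - c + d = -13/2
  27a + 9b + 3c + d = -213/2
  125a + 25b + 5c + d = -1021/2
  512a + 64b + 8c + d = -2099
Solving the system yields a = -4, b = -3/2, c = 6, d = -3.
So P(t) = -4t^3 - (3/2)t^2 + 6t - 3.
Then P(1) = -5/2.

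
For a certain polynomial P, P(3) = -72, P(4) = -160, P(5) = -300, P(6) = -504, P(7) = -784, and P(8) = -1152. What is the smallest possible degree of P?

Forward differences of the values at n = 3, 4, 5, 6, 7, 8:
  P  : -72  -160  -300  -504  -784  -1152
  Δ  : -88  -140  -204  -280  -368
  Δ^2: -52  -64  -76  -88
  Δ^3: -12  -12  -12
  Δ^4: 0  0
  Δ^5: 0
The third differences are constant (-12) and nonzero, while all higher differences vanish, so the minimal degree is 3.

3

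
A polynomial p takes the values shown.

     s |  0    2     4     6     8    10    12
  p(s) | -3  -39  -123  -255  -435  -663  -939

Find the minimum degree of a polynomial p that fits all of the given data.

Forward differences of the values at s = 0, 2, 4, 6, 8, 10, 12:
  p  : -3  -39  -123  -255  -435  -663  -939
  Δ  : -36  -84  -132  -180  -228  -276
  Δ^2: -48  -48  -48  -48  -48
  Δ^3: 0  0  0  0
  Δ^4: 0  0  0
  Δ^5: 0  0
  Δ^6: 0
The second differences are constant (-48) and nonzero, while all higher differences vanish, so the minimal degree is 2.

2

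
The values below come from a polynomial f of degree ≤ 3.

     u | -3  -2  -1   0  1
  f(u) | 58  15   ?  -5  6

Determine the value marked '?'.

-4

The 4 known points determine the degree-3 polynomial uniquely.
Write f(u) = au^3 + bu^2 + cu + d. Substituting each data point gives a linear system:
  -27a + 9b - 3c + d = 58
  -8a + 4b - 2c + d = 15
  d = -5
  a + b + c + d = 6
Solving the system yields a = -1, b = 6, c = 6, d = -5.
So f(u) = -u^3 + 6u^2 + 6u - 5.
Then f(-1) = -4.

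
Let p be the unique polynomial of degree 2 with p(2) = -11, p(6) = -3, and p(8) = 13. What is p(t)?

p(t) = t^2 - 6t - 3

Using the Lagrange interpolation formula with nodes 2, 6, 8:
  L_0(t) = (t - 6)(t - 8) / 24
  L_1(t) = (t - 2)(t - 8) / -8
  L_2(t) = (t - 2)(t - 6) / 12
Then p(t) = -11·L_0(t) - 3·L_1(t) + 13·L_2(t).
Expanding and collecting terms gives p(t) = t^2 - 6t - 3.
Check: p(2) = -11. ✓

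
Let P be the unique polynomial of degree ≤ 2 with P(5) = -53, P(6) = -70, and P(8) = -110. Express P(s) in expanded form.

Write P(s) = as^2 + bs + c. Substituting each data point gives a linear system:
  25a + 5b + c = -53
  36a + 6b + c = -70
  64a + 8b + c = -110
Solving the system yields a = -1, b = -6, c = 2.
So P(s) = -s^2 - 6s + 2.
Check: P(8) = -110. ✓

P(s) = -s^2 - 6s + 2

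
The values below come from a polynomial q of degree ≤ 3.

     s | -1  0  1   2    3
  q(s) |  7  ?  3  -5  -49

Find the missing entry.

-1

On equispaced nodes a degree-3 polynomial has vanishing fourth forward difference, so
  q(-1) - 4·q(0) + 6·q(1) - 4·q(2) + q(3) = 0.
Substituting the known values and solving for q(0):
  -4·q(0) = 4
  q(0) = -1.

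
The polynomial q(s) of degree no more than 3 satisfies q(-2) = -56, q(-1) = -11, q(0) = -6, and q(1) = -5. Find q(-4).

Write q(s) = as^3 + bs^2 + cs + d. Substituting each data point gives a linear system:
  -8a + 4b - 2c + d = -56
  -a + b - c + d = -11
  d = -6
  a + b + c + d = -5
Solving the system yields a = 6, b = -2, c = -3, d = -6.
So q(s) = 6s³ - 2s² - 3s - 6.
Then q(-4) = -410.

-410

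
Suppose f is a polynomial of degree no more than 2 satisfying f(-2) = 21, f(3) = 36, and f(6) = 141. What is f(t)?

f(t) = 4t^2 - t + 3

Using the Lagrange interpolation formula with nodes -2, 3, 6:
  L_0(t) = (t - 3)(t - 6) / 40
  L_1(t) = (t + 2)(t - 6) / -15
  L_2(t) = (t + 2)(t - 3) / 24
Then f(t) = 21·L_0(t) + 36·L_1(t) + 141·L_2(t).
Expanding and collecting terms gives f(t) = 4t^2 - t + 3.
Check: f(6) = 141. ✓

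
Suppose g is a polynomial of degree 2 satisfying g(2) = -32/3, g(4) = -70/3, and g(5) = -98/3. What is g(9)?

-90

Write g(u) = au^2 + bu + c. Substituting each data point gives a linear system:
  4a + 2b + c = -32/3
  16a + 4b + c = -70/3
  25a + 5b + c = -98/3
Solving the system yields a = -1, b = -1/3, c = -6.
So g(u) = -u² - (1/3)u - 6.
Then g(9) = -90.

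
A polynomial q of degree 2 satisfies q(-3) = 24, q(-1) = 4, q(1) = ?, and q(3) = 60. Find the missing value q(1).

16

The 3 known points determine the degree-2 polynomial uniquely.
Write q(u) = au^2 + bu + c. Substituting each data point gives a linear system:
  9a - 3b + c = 24
  a - b + c = 4
  9a + 3b + c = 60
Solving the system yields a = 4, b = 6, c = 6.
So q(u) = 4u^2 + 6u + 6.
Then q(1) = 16.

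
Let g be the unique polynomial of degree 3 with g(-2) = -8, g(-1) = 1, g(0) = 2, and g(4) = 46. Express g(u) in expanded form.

Using the Lagrange interpolation formula with nodes -2, -1, 0, 4:
  L_0(u) = (u + 1)u(u - 4) / -12
  L_1(u) = (u + 2)u(u - 4) / 5
  L_2(u) = (u + 2)(u + 1)(u - 4) / -8
  L_3(u) = (u + 2)(u + 1)u / 120
Then g(u) = -8·L_0(u) + 1·L_1(u) + 2·L_2(u) + 46·L_3(u).
Expanding and collecting terms gives g(u) = u³ - u² - u + 2.
Check: g(-2) = -8. ✓

g(u) = u^3 - u^2 - u + 2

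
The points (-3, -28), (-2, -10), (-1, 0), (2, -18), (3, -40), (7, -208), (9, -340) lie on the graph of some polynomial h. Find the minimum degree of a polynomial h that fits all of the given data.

Divided differences on the nodes -3, -2, -1, 2, 3, 7, 9:
  order 0: -28  -10  0  -18  -40  -208  -340
  order 1: 18  10  -6  -22  -42  -66
  order 2: -4  -4  -4  -4  -4
  order 3: 0  0  0  0
  order 4: 0  0  0
  order 5: 0  0
  order 6: 0
The order-2 divided differences are all -4 (nonzero) and every higher order vanishes, so the data lies on a polynomial of degree exactly 2.

2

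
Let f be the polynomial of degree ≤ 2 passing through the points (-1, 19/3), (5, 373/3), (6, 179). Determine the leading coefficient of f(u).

Write f(u) = au^2 + bu + c. Substituting each data point gives a linear system:
  a - b + c = 19/3
  25a + 5b + c = 373/3
  36a + 6b + c = 179
Solving the system yields a = 5, b = -1/3, c = 1.
So f(u) = 5u^2 - (1/3)u + 1.
The leading coefficient is 5.

5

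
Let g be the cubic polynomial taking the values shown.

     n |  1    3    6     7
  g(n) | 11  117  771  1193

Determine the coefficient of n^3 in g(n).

3

Write g(n) = an^3 + bn^2 + cn + d. Substituting each data point gives a linear system:
  a + b + c + d = 11
  27a + 9b + 3c + d = 117
  216a + 36b + 6c + d = 771
  343a + 49b + 7c + d = 1193
Solving the system yields a = 3, b = 3, c = 2, d = 3.
So g(n) = 3n^3 + 3n^2 + 2n + 3.
The leading coefficient is 3.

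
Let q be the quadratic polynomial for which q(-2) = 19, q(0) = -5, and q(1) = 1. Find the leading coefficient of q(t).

6

Write q(t) = at^2 + bt + c. Substituting each data point gives a linear system:
  4a - 2b + c = 19
  c = -5
  a + b + c = 1
Solving the system yields a = 6, b = 0, c = -5.
So q(t) = 6t^2 - 5.
The leading coefficient is 6.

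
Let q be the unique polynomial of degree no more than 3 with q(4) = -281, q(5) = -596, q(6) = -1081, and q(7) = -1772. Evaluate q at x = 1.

Forward differences of the values at x = 4, 5, 6, 7:
  q  : -281  -596  -1081  -1772
  Δ  : -315  -485  -691
  Δ^2: -170  -206
  Δ^3: -36
The third differences are constant, confirming degree 3.
Interpolating (Newton forward form) and evaluating at x = 1 gives q(1) = 4.

4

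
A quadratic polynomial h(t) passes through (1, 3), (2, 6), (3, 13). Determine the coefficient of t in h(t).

Write h(t) = at^2 + bt + c. Substituting each data point gives a linear system:
  a + b + c = 3
  4a + 2b + c = 6
  9a + 3b + c = 13
Solving the system yields a = 2, b = -3, c = 4.
So h(t) = 2t^2 - 3t + 4.
The coefficient of t is -3.

-3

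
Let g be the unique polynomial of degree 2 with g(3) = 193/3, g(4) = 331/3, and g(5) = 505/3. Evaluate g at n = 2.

Using the Lagrange interpolation formula with nodes 3, 4, 5:
  L_0(n) = (n - 4)(n - 5) / 2
  L_1(n) = (n - 3)(n - 5) / -1
  L_2(n) = (n - 3)(n - 4) / 2
Then g(n) = 193/3·L_0(n) + 331/3·L_1(n) + 505/3·L_2(n).
Expanding and collecting terms gives g(n) = 6n^2 + 4n - 5/3.
Evaluating at n = 2: g(2) = 91/3.

91/3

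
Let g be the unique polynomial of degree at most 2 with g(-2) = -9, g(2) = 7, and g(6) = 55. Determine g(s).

Write g(s) = as^2 + bs + c. Substituting each data point gives a linear system:
  4a - 2b + c = -9
  4a + 2b + c = 7
  36a + 6b + c = 55
Solving the system yields a = 1, b = 4, c = -5.
So g(s) = s² + 4s - 5.
Check: g(2) = 7. ✓

g(s) = s^2 + 4s - 5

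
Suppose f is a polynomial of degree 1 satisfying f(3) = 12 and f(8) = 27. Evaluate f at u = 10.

Write f(u) = au + b. Substituting each data point gives a linear system:
  3a + b = 12
  8a + b = 27
Solving the system yields a = 3, b = 3.
So f(u) = 3u + 3.
Then f(10) = 33.

33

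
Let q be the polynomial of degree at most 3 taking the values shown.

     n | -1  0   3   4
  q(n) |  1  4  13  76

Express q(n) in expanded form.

Write q(n) = an^3 + bn^2 + cn + d. Substituting each data point gives a linear system:
  -a + b - c + d = 1
  d = 4
  27a + 9b + 3c + d = 13
  64a + 16b + 4c + d = 76
Solving the system yields a = 3, b = -6, c = -6, d = 4.
So q(n) = 3n^3 - 6n^2 - 6n + 4.
Check: q(0) = 4. ✓

q(n) = 3n^3 - 6n^2 - 6n + 4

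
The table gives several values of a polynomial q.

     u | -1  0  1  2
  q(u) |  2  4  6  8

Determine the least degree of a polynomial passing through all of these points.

1

Forward differences of the values at u = -1, 0, 1, 2:
  q  : 2  4  6  8
  Δ  : 2  2  2
  Δ^2: 0  0
  Δ^3: 0
The first differences are constant (2) and nonzero, while all higher differences vanish, so the minimal degree is 1.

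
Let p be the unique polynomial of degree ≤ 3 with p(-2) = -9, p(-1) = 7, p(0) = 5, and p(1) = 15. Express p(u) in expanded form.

p(u) = 5u^3 + 6u^2 - u + 5

Write p(u) = au^3 + bu^2 + cu + d. Substituting each data point gives a linear system:
  -8a + 4b - 2c + d = -9
  -a + b - c + d = 7
  d = 5
  a + b + c + d = 15
Solving the system yields a = 5, b = 6, c = -1, d = 5.
So p(u) = 5u^3 + 6u^2 - u + 5.
Check: p(-2) = -9. ✓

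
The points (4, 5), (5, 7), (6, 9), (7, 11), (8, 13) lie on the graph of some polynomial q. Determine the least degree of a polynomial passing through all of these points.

1

Forward differences of the values at n = 4, 5, 6, 7, 8:
  q  : 5  7  9  11  13
  Δ  : 2  2  2  2
  Δ^2: 0  0  0
  Δ^3: 0  0
  Δ^4: 0
The first differences are constant (2) and nonzero, while all higher differences vanish, so the minimal degree is 1.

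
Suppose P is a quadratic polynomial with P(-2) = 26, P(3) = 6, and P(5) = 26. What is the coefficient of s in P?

-6

Write P(s) = as^2 + bs + c. Substituting each data point gives a linear system:
  4a - 2b + c = 26
  9a + 3b + c = 6
  25a + 5b + c = 26
Solving the system yields a = 2, b = -6, c = 6.
So P(s) = 2s² - 6s + 6.
The coefficient of s is -6.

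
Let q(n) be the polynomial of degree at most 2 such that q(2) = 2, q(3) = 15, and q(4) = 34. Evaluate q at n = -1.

-1

Using the Lagrange interpolation formula with nodes 2, 3, 4:
  L_0(n) = (n - 3)(n - 4) / 2
  L_1(n) = (n - 2)(n - 4) / -1
  L_2(n) = (n - 2)(n - 3) / 2
Then q(n) = 2·L_0(n) + 15·L_1(n) + 34·L_2(n).
Expanding and collecting terms gives q(n) = 3n^2 - 2n - 6.
Evaluating at n = -1: q(-1) = -1.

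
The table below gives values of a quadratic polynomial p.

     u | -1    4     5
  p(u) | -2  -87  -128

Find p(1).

-12

Using the Lagrange interpolation formula with nodes -1, 4, 5:
  L_0(u) = (u - 4)(u - 5) / 30
  L_1(u) = (u + 1)(u - 5) / -5
  L_2(u) = (u + 1)(u - 4) / 6
Then p(u) = -2·L_0(u) - 87·L_1(u) - 128·L_2(u).
Expanding and collecting terms gives p(u) = -4u² - 5u - 3.
Evaluating at u = 1: p(1) = -12.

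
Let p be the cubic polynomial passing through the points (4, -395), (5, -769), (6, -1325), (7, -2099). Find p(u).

Using the Lagrange interpolation formula with nodes 4, 5, 6, 7:
  L_0(u) = (u - 5)(u - 6)(u - 7) / -6
  L_1(u) = (u - 4)(u - 6)(u - 7) / 2
  L_2(u) = (u - 4)(u - 5)(u - 7) / -2
  L_3(u) = (u - 4)(u - 5)(u - 6) / 6
Then p(u) = -395·L_0(u) - 769·L_1(u) - 1325·L_2(u) - 2099·L_3(u).
Expanding and collecting terms gives p(u) = -6u^3 - u^2 + u + 1.
Check: p(7) = -2099. ✓

p(u) = -6u^3 - u^2 + u + 1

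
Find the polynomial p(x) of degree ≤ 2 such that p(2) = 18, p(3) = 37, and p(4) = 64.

p(x) = 4x^2 - x + 4

Write p(x) = ax^2 + bx + c. Substituting each data point gives a linear system:
  4a + 2b + c = 18
  9a + 3b + c = 37
  16a + 4b + c = 64
Solving the system yields a = 4, b = -1, c = 4.
So p(x) = 4x^2 - x + 4.
Check: p(2) = 18. ✓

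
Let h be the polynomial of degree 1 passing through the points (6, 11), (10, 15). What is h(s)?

h(s) = s + 5

Using the Lagrange interpolation formula with nodes 6, 10:
  L_0(s) = (s - 10) / -4
  L_1(s) = (s - 6) / 4
Then h(s) = 11·L_0(s) + 15·L_1(s).
Expanding and collecting terms gives h(s) = s + 5.
Check: h(6) = 11. ✓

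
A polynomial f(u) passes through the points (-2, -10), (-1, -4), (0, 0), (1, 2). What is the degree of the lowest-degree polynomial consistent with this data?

2

Forward differences of the values at u = -2, -1, 0, 1:
  f  : -10  -4  0  2
  Δ  : 6  4  2
  Δ^2: -2  -2
  Δ^3: 0
The second differences are constant (-2) and nonzero, while all higher differences vanish, so the minimal degree is 2.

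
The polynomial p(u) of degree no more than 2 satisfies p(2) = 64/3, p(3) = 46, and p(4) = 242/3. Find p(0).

2

Using the Lagrange interpolation formula with nodes 2, 3, 4:
  L_0(u) = (u - 3)(u - 4) / 2
  L_1(u) = (u - 2)(u - 4) / -1
  L_2(u) = (u - 2)(u - 3) / 2
Then p(u) = 64/3·L_0(u) + 46·L_1(u) + 242/3·L_2(u).
Expanding and collecting terms gives p(u) = 5u^2 - (1/3)u + 2.
Evaluating at u = 0: p(0) = 2.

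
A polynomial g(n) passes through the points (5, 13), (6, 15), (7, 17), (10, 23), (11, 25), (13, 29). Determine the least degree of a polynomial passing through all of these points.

Divided differences on the nodes 5, 6, 7, 10, 11, 13:
  order 0: 13  15  17  23  25  29
  order 1: 2  2  2  2  2
  order 2: 0  0  0  0
  order 3: 0  0  0
  order 4: 0  0
  order 5: 0
The order-1 divided differences are all 2 (nonzero) and every higher order vanishes, so the data lies on a polynomial of degree exactly 1.

1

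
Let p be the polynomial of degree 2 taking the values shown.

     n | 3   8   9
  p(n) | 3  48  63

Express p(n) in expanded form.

Write p(n) = an^2 + bn + c. Substituting each data point gives a linear system:
  9a + 3b + c = 3
  64a + 8b + c = 48
  81a + 9b + c = 63
Solving the system yields a = 1, b = -2, c = 0.
So p(n) = n² - 2n.
Check: p(8) = 48. ✓

p(n) = n^2 - 2n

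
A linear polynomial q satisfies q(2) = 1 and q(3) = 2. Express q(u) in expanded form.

Write q(u) = au + b. Substituting each data point gives a linear system:
  2a + b = 1
  3a + b = 2
Solving the system yields a = 1, b = -1.
So q(u) = u - 1.
Check: q(3) = 2. ✓

q(u) = u - 1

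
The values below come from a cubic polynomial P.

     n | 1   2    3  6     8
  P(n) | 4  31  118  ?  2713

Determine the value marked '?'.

1099

The 4 known points determine the degree-3 polynomial uniquely.
Write P(n) = an^3 + bn^2 + cn + d. Substituting each data point gives a linear system:
  a + b + c + d = 4
  8a + 4b + 2c + d = 31
  27a + 9b + 3c + d = 118
  512a + 64b + 8c + d = 2713
Solving the system yields a = 6, b = -6, c = 3, d = 1.
So P(n) = 6n^3 - 6n^2 + 3n + 1.
Then P(6) = 1099.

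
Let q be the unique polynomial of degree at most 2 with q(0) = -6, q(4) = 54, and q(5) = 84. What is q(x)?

q(x) = 3x^2 + 3x - 6

Write q(x) = ax^2 + bx + c. Substituting each data point gives a linear system:
  c = -6
  16a + 4b + c = 54
  25a + 5b + c = 84
Solving the system yields a = 3, b = 3, c = -6.
So q(x) = 3x^2 + 3x - 6.
Check: q(0) = -6. ✓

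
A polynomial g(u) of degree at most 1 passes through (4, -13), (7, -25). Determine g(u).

g(u) = -4u + 3

Using the Lagrange interpolation formula with nodes 4, 7:
  L_0(u) = (u - 7) / -3
  L_1(u) = (u - 4) / 3
Then g(u) = -13·L_0(u) - 25·L_1(u).
Expanding and collecting terms gives g(u) = -4u + 3.
Check: g(7) = -25. ✓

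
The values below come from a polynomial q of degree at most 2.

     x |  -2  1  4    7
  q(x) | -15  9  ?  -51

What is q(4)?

The 3 known points determine the degree-2 polynomial uniquely.
Write q(x) = ax^2 + bx + c. Substituting each data point gives a linear system:
  4a - 2b + c = -15
  a + b + c = 9
  49a + 7b + c = -51
Solving the system yields a = -2, b = 6, c = 5.
So q(x) = -2x^2 + 6x + 5.
Then q(4) = -3.

-3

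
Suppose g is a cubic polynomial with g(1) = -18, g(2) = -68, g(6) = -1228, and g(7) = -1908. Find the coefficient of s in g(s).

Write g(s) = as^3 + bs^2 + cs + d. Substituting each data point gives a linear system:
  a + b + c + d = -18
  8a + 4b + 2c + d = -68
  216a + 36b + 6c + d = -1228
  343a + 49b + 7c + d = -1908
Solving the system yields a = -5, b = -3, c = -6, d = -4.
So g(s) = -5s^3 - 3s^2 - 6s - 4.
The coefficient of s is -6.

-6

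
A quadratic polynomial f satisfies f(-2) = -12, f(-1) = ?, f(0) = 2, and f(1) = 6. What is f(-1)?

-4

The 3 known points determine the degree-2 polynomial uniquely.
Write f(n) = an^2 + bn + c. Substituting each data point gives a linear system:
  4a - 2b + c = -12
  c = 2
  a + b + c = 6
Solving the system yields a = -1, b = 5, c = 2.
So f(n) = -n^2 + 5n + 2.
Then f(-1) = -4.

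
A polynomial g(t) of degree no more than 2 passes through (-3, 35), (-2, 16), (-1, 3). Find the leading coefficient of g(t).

Write g(t) = at^2 + bt + c. Substituting each data point gives a linear system:
  9a - 3b + c = 35
  4a - 2b + c = 16
  a - b + c = 3
Solving the system yields a = 3, b = -4, c = -4.
So g(t) = 3t^2 - 4t - 4.
The leading coefficient is 3.

3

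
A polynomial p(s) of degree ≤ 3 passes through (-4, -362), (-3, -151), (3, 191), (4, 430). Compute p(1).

Write p(s) = as^3 + bs^2 + cs + d. Substituting each data point gives a linear system:
  -64a + 16b - 4c + d = -362
  -27a + 9b - 3c + d = -151
  27a + 9b + 3c + d = 191
  64a + 16b + 4c + d = 430
Solving the system yields a = 6, b = 2, c = 3, d = 2.
So p(s) = 6s^3 + 2s^2 + 3s + 2.
Then p(1) = 13.

13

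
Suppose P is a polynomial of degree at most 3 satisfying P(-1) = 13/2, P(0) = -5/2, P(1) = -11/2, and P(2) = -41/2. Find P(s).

P(s) = -3s^3 + 3s^2 - 3s - 5/2

Using the Lagrange interpolation formula with nodes -1, 0, 1, 2:
  L_0(s) = s(s - 1)(s - 2) / -6
  L_1(s) = (s + 1)(s - 1)(s - 2) / 2
  L_2(s) = (s + 1)s(s - 2) / -2
  L_3(s) = (s + 1)s(s - 1) / 6
Then P(s) = 13/2·L_0(s) - 5/2·L_1(s) - 11/2·L_2(s) - 41/2·L_3(s).
Expanding and collecting terms gives P(s) = -3s^3 + 3s^2 - 3s - 5/2.
Check: P(0) = -5/2. ✓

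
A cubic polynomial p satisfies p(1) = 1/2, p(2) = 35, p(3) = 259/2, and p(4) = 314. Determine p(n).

p(n) = 5n^3 - (1/2)n - 4

Write p(n) = an^3 + bn^2 + cn + d. Substituting each data point gives a linear system:
  a + b + c + d = 1/2
  8a + 4b + 2c + d = 35
  27a + 9b + 3c + d = 259/2
  64a + 16b + 4c + d = 314
Solving the system yields a = 5, b = 0, c = -1/2, d = -4.
So p(n) = 5n^3 - (1/2)n - 4.
Check: p(3) = 259/2. ✓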